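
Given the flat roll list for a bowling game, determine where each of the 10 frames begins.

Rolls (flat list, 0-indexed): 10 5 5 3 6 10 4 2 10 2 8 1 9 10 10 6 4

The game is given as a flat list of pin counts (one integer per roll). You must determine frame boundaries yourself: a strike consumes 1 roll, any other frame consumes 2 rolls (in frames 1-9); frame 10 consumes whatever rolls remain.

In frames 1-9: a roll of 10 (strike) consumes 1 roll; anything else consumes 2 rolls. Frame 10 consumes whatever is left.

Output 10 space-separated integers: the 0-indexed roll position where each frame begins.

Frame 1 starts at roll index 0: roll=10 (strike), consumes 1 roll
Frame 2 starts at roll index 1: rolls=5,5 (sum=10), consumes 2 rolls
Frame 3 starts at roll index 3: rolls=3,6 (sum=9), consumes 2 rolls
Frame 4 starts at roll index 5: roll=10 (strike), consumes 1 roll
Frame 5 starts at roll index 6: rolls=4,2 (sum=6), consumes 2 rolls
Frame 6 starts at roll index 8: roll=10 (strike), consumes 1 roll
Frame 7 starts at roll index 9: rolls=2,8 (sum=10), consumes 2 rolls
Frame 8 starts at roll index 11: rolls=1,9 (sum=10), consumes 2 rolls
Frame 9 starts at roll index 13: roll=10 (strike), consumes 1 roll
Frame 10 starts at roll index 14: 3 remaining rolls

Answer: 0 1 3 5 6 8 9 11 13 14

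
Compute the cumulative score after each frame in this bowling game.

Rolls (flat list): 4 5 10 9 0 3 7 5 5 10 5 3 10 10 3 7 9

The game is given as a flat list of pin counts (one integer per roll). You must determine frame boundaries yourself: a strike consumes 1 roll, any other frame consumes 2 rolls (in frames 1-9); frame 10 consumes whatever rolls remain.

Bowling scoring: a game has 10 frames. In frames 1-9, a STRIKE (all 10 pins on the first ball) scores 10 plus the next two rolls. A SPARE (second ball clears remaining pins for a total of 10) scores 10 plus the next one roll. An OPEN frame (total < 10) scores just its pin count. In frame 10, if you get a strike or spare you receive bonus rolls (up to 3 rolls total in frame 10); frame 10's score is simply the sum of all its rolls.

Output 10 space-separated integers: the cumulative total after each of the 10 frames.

Frame 1: OPEN (4+5=9). Cumulative: 9
Frame 2: STRIKE. 10 + next two rolls (9+0) = 19. Cumulative: 28
Frame 3: OPEN (9+0=9). Cumulative: 37
Frame 4: SPARE (3+7=10). 10 + next roll (5) = 15. Cumulative: 52
Frame 5: SPARE (5+5=10). 10 + next roll (10) = 20. Cumulative: 72
Frame 6: STRIKE. 10 + next two rolls (5+3) = 18. Cumulative: 90
Frame 7: OPEN (5+3=8). Cumulative: 98
Frame 8: STRIKE. 10 + next two rolls (10+3) = 23. Cumulative: 121
Frame 9: STRIKE. 10 + next two rolls (3+7) = 20. Cumulative: 141
Frame 10: SPARE. Sum of all frame-10 rolls (3+7+9) = 19. Cumulative: 160

Answer: 9 28 37 52 72 90 98 121 141 160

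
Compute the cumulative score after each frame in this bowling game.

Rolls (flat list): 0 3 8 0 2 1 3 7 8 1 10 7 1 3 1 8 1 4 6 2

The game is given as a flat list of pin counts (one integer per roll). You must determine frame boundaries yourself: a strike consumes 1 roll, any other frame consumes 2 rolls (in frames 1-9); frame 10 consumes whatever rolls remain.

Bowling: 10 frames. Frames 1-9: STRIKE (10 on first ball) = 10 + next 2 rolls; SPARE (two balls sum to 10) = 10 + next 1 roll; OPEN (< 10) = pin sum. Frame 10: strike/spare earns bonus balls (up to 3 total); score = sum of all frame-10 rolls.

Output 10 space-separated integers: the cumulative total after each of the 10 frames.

Frame 1: OPEN (0+3=3). Cumulative: 3
Frame 2: OPEN (8+0=8). Cumulative: 11
Frame 3: OPEN (2+1=3). Cumulative: 14
Frame 4: SPARE (3+7=10). 10 + next roll (8) = 18. Cumulative: 32
Frame 5: OPEN (8+1=9). Cumulative: 41
Frame 6: STRIKE. 10 + next two rolls (7+1) = 18. Cumulative: 59
Frame 7: OPEN (7+1=8). Cumulative: 67
Frame 8: OPEN (3+1=4). Cumulative: 71
Frame 9: OPEN (8+1=9). Cumulative: 80
Frame 10: SPARE. Sum of all frame-10 rolls (4+6+2) = 12. Cumulative: 92

Answer: 3 11 14 32 41 59 67 71 80 92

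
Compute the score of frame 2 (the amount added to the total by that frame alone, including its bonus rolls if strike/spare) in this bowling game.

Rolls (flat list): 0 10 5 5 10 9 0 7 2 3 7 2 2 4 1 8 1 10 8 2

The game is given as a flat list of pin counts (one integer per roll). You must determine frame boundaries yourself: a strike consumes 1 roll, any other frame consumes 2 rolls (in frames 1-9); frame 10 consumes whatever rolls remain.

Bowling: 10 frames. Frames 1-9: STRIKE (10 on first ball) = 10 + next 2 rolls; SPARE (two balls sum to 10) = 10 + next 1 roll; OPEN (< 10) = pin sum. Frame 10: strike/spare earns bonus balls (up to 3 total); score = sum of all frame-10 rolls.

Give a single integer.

Answer: 20

Derivation:
Frame 1: SPARE (0+10=10). 10 + next roll (5) = 15. Cumulative: 15
Frame 2: SPARE (5+5=10). 10 + next roll (10) = 20. Cumulative: 35
Frame 3: STRIKE. 10 + next two rolls (9+0) = 19. Cumulative: 54
Frame 4: OPEN (9+0=9). Cumulative: 63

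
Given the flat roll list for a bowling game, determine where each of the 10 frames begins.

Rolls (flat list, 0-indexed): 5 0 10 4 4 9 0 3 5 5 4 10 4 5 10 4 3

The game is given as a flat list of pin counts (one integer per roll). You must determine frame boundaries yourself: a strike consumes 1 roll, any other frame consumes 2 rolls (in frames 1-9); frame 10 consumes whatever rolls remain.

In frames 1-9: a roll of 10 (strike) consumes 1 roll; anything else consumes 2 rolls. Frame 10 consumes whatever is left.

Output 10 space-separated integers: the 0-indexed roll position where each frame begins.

Frame 1 starts at roll index 0: rolls=5,0 (sum=5), consumes 2 rolls
Frame 2 starts at roll index 2: roll=10 (strike), consumes 1 roll
Frame 3 starts at roll index 3: rolls=4,4 (sum=8), consumes 2 rolls
Frame 4 starts at roll index 5: rolls=9,0 (sum=9), consumes 2 rolls
Frame 5 starts at roll index 7: rolls=3,5 (sum=8), consumes 2 rolls
Frame 6 starts at roll index 9: rolls=5,4 (sum=9), consumes 2 rolls
Frame 7 starts at roll index 11: roll=10 (strike), consumes 1 roll
Frame 8 starts at roll index 12: rolls=4,5 (sum=9), consumes 2 rolls
Frame 9 starts at roll index 14: roll=10 (strike), consumes 1 roll
Frame 10 starts at roll index 15: 2 remaining rolls

Answer: 0 2 3 5 7 9 11 12 14 15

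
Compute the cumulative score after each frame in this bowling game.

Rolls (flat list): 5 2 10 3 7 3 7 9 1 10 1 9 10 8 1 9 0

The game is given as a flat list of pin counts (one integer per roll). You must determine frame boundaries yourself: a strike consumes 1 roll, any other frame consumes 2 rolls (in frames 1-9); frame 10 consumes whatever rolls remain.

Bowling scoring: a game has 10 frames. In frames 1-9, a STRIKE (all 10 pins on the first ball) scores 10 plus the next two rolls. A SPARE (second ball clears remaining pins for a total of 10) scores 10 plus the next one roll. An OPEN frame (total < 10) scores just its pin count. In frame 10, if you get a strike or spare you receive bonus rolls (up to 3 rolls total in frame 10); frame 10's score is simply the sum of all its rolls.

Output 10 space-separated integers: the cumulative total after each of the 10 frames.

Answer: 7 27 40 59 79 99 119 138 147 156

Derivation:
Frame 1: OPEN (5+2=7). Cumulative: 7
Frame 2: STRIKE. 10 + next two rolls (3+7) = 20. Cumulative: 27
Frame 3: SPARE (3+7=10). 10 + next roll (3) = 13. Cumulative: 40
Frame 4: SPARE (3+7=10). 10 + next roll (9) = 19. Cumulative: 59
Frame 5: SPARE (9+1=10). 10 + next roll (10) = 20. Cumulative: 79
Frame 6: STRIKE. 10 + next two rolls (1+9) = 20. Cumulative: 99
Frame 7: SPARE (1+9=10). 10 + next roll (10) = 20. Cumulative: 119
Frame 8: STRIKE. 10 + next two rolls (8+1) = 19. Cumulative: 138
Frame 9: OPEN (8+1=9). Cumulative: 147
Frame 10: OPEN. Sum of all frame-10 rolls (9+0) = 9. Cumulative: 156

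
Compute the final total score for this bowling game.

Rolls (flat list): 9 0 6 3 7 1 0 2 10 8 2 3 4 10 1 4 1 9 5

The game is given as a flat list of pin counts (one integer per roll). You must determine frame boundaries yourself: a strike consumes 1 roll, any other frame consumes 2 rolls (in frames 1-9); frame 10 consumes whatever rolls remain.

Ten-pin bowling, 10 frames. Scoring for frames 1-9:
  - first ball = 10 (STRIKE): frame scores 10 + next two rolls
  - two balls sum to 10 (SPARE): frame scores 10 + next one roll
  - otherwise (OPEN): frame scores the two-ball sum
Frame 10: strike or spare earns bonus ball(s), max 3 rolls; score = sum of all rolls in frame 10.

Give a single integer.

Answer: 103

Derivation:
Frame 1: OPEN (9+0=9). Cumulative: 9
Frame 2: OPEN (6+3=9). Cumulative: 18
Frame 3: OPEN (7+1=8). Cumulative: 26
Frame 4: OPEN (0+2=2). Cumulative: 28
Frame 5: STRIKE. 10 + next two rolls (8+2) = 20. Cumulative: 48
Frame 6: SPARE (8+2=10). 10 + next roll (3) = 13. Cumulative: 61
Frame 7: OPEN (3+4=7). Cumulative: 68
Frame 8: STRIKE. 10 + next two rolls (1+4) = 15. Cumulative: 83
Frame 9: OPEN (1+4=5). Cumulative: 88
Frame 10: SPARE. Sum of all frame-10 rolls (1+9+5) = 15. Cumulative: 103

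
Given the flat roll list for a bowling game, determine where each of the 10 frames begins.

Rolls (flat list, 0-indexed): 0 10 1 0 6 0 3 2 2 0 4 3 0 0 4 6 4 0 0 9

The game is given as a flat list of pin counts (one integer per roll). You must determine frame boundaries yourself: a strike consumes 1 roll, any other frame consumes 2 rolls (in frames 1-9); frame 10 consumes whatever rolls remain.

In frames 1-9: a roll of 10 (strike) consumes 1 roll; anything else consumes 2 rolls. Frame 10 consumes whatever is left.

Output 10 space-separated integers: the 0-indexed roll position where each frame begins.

Answer: 0 2 4 6 8 10 12 14 16 18

Derivation:
Frame 1 starts at roll index 0: rolls=0,10 (sum=10), consumes 2 rolls
Frame 2 starts at roll index 2: rolls=1,0 (sum=1), consumes 2 rolls
Frame 3 starts at roll index 4: rolls=6,0 (sum=6), consumes 2 rolls
Frame 4 starts at roll index 6: rolls=3,2 (sum=5), consumes 2 rolls
Frame 5 starts at roll index 8: rolls=2,0 (sum=2), consumes 2 rolls
Frame 6 starts at roll index 10: rolls=4,3 (sum=7), consumes 2 rolls
Frame 7 starts at roll index 12: rolls=0,0 (sum=0), consumes 2 rolls
Frame 8 starts at roll index 14: rolls=4,6 (sum=10), consumes 2 rolls
Frame 9 starts at roll index 16: rolls=4,0 (sum=4), consumes 2 rolls
Frame 10 starts at roll index 18: 2 remaining rolls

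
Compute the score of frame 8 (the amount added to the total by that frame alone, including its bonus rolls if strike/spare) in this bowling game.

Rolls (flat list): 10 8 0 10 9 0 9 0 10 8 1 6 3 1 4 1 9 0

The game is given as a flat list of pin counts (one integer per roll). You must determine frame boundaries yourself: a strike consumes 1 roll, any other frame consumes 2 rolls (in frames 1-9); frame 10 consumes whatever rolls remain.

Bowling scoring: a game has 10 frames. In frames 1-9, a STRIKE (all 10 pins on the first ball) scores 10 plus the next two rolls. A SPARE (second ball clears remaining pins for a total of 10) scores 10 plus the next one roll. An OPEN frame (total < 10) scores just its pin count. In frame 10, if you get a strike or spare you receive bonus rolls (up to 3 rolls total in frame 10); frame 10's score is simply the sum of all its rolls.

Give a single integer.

Frame 1: STRIKE. 10 + next two rolls (8+0) = 18. Cumulative: 18
Frame 2: OPEN (8+0=8). Cumulative: 26
Frame 3: STRIKE. 10 + next two rolls (9+0) = 19. Cumulative: 45
Frame 4: OPEN (9+0=9). Cumulative: 54
Frame 5: OPEN (9+0=9). Cumulative: 63
Frame 6: STRIKE. 10 + next two rolls (8+1) = 19. Cumulative: 82
Frame 7: OPEN (8+1=9). Cumulative: 91
Frame 8: OPEN (6+3=9). Cumulative: 100
Frame 9: OPEN (1+4=5). Cumulative: 105
Frame 10: SPARE. Sum of all frame-10 rolls (1+9+0) = 10. Cumulative: 115

Answer: 9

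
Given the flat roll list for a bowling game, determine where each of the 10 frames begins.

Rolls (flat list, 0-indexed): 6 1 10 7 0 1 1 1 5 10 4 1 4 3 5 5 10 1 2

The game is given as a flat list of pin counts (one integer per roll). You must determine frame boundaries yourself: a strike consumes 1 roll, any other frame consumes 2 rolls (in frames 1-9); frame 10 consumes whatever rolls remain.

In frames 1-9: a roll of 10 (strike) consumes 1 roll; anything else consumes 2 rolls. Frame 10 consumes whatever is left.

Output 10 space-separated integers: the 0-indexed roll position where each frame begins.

Answer: 0 2 3 5 7 9 10 12 14 16

Derivation:
Frame 1 starts at roll index 0: rolls=6,1 (sum=7), consumes 2 rolls
Frame 2 starts at roll index 2: roll=10 (strike), consumes 1 roll
Frame 3 starts at roll index 3: rolls=7,0 (sum=7), consumes 2 rolls
Frame 4 starts at roll index 5: rolls=1,1 (sum=2), consumes 2 rolls
Frame 5 starts at roll index 7: rolls=1,5 (sum=6), consumes 2 rolls
Frame 6 starts at roll index 9: roll=10 (strike), consumes 1 roll
Frame 7 starts at roll index 10: rolls=4,1 (sum=5), consumes 2 rolls
Frame 8 starts at roll index 12: rolls=4,3 (sum=7), consumes 2 rolls
Frame 9 starts at roll index 14: rolls=5,5 (sum=10), consumes 2 rolls
Frame 10 starts at roll index 16: 3 remaining rolls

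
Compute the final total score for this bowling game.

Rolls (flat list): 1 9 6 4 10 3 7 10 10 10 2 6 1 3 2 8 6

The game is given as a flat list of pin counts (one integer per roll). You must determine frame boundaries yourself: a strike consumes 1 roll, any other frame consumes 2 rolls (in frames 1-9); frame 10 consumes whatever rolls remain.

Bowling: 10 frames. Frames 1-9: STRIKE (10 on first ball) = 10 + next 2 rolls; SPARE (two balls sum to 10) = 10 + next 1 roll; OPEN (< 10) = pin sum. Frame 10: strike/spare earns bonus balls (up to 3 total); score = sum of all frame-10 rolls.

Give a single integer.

Answer: 174

Derivation:
Frame 1: SPARE (1+9=10). 10 + next roll (6) = 16. Cumulative: 16
Frame 2: SPARE (6+4=10). 10 + next roll (10) = 20. Cumulative: 36
Frame 3: STRIKE. 10 + next two rolls (3+7) = 20. Cumulative: 56
Frame 4: SPARE (3+7=10). 10 + next roll (10) = 20. Cumulative: 76
Frame 5: STRIKE. 10 + next two rolls (10+10) = 30. Cumulative: 106
Frame 6: STRIKE. 10 + next two rolls (10+2) = 22. Cumulative: 128
Frame 7: STRIKE. 10 + next two rolls (2+6) = 18. Cumulative: 146
Frame 8: OPEN (2+6=8). Cumulative: 154
Frame 9: OPEN (1+3=4). Cumulative: 158
Frame 10: SPARE. Sum of all frame-10 rolls (2+8+6) = 16. Cumulative: 174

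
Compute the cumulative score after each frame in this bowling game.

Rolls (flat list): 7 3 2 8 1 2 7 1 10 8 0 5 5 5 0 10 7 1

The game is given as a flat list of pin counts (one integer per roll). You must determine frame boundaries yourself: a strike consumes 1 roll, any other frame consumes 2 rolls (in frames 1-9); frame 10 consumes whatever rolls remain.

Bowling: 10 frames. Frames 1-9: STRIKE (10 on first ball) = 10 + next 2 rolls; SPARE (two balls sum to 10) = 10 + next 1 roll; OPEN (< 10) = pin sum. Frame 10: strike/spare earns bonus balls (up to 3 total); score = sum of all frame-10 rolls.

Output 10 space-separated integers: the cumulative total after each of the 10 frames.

Answer: 12 23 26 34 52 60 75 80 98 106

Derivation:
Frame 1: SPARE (7+3=10). 10 + next roll (2) = 12. Cumulative: 12
Frame 2: SPARE (2+8=10). 10 + next roll (1) = 11. Cumulative: 23
Frame 3: OPEN (1+2=3). Cumulative: 26
Frame 4: OPEN (7+1=8). Cumulative: 34
Frame 5: STRIKE. 10 + next two rolls (8+0) = 18. Cumulative: 52
Frame 6: OPEN (8+0=8). Cumulative: 60
Frame 7: SPARE (5+5=10). 10 + next roll (5) = 15. Cumulative: 75
Frame 8: OPEN (5+0=5). Cumulative: 80
Frame 9: STRIKE. 10 + next two rolls (7+1) = 18. Cumulative: 98
Frame 10: OPEN. Sum of all frame-10 rolls (7+1) = 8. Cumulative: 106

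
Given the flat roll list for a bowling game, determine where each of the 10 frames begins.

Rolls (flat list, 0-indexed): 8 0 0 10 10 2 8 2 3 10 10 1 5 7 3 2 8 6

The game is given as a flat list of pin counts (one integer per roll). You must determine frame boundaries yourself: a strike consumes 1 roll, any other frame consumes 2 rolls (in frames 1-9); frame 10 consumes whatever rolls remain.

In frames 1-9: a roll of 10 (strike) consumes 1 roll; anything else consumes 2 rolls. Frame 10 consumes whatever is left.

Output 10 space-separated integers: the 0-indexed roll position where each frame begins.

Answer: 0 2 4 5 7 9 10 11 13 15

Derivation:
Frame 1 starts at roll index 0: rolls=8,0 (sum=8), consumes 2 rolls
Frame 2 starts at roll index 2: rolls=0,10 (sum=10), consumes 2 rolls
Frame 3 starts at roll index 4: roll=10 (strike), consumes 1 roll
Frame 4 starts at roll index 5: rolls=2,8 (sum=10), consumes 2 rolls
Frame 5 starts at roll index 7: rolls=2,3 (sum=5), consumes 2 rolls
Frame 6 starts at roll index 9: roll=10 (strike), consumes 1 roll
Frame 7 starts at roll index 10: roll=10 (strike), consumes 1 roll
Frame 8 starts at roll index 11: rolls=1,5 (sum=6), consumes 2 rolls
Frame 9 starts at roll index 13: rolls=7,3 (sum=10), consumes 2 rolls
Frame 10 starts at roll index 15: 3 remaining rolls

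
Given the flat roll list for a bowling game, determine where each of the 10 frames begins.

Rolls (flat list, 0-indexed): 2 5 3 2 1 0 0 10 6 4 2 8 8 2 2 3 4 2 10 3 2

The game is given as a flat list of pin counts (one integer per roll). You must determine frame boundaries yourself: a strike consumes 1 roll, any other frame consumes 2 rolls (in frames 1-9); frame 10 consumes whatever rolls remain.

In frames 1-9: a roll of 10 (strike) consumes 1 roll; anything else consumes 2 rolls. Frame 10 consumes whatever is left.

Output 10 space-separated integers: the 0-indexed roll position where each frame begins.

Frame 1 starts at roll index 0: rolls=2,5 (sum=7), consumes 2 rolls
Frame 2 starts at roll index 2: rolls=3,2 (sum=5), consumes 2 rolls
Frame 3 starts at roll index 4: rolls=1,0 (sum=1), consumes 2 rolls
Frame 4 starts at roll index 6: rolls=0,10 (sum=10), consumes 2 rolls
Frame 5 starts at roll index 8: rolls=6,4 (sum=10), consumes 2 rolls
Frame 6 starts at roll index 10: rolls=2,8 (sum=10), consumes 2 rolls
Frame 7 starts at roll index 12: rolls=8,2 (sum=10), consumes 2 rolls
Frame 8 starts at roll index 14: rolls=2,3 (sum=5), consumes 2 rolls
Frame 9 starts at roll index 16: rolls=4,2 (sum=6), consumes 2 rolls
Frame 10 starts at roll index 18: 3 remaining rolls

Answer: 0 2 4 6 8 10 12 14 16 18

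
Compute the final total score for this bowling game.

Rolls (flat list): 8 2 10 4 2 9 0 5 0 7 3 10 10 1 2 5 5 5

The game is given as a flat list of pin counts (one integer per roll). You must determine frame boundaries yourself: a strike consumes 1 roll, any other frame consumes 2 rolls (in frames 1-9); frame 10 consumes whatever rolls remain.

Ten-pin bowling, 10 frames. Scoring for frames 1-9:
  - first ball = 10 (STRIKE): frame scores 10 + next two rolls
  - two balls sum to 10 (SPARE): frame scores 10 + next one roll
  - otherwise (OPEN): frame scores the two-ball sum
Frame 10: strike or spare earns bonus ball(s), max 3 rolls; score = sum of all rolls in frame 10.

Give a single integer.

Frame 1: SPARE (8+2=10). 10 + next roll (10) = 20. Cumulative: 20
Frame 2: STRIKE. 10 + next two rolls (4+2) = 16. Cumulative: 36
Frame 3: OPEN (4+2=6). Cumulative: 42
Frame 4: OPEN (9+0=9). Cumulative: 51
Frame 5: OPEN (5+0=5). Cumulative: 56
Frame 6: SPARE (7+3=10). 10 + next roll (10) = 20. Cumulative: 76
Frame 7: STRIKE. 10 + next two rolls (10+1) = 21. Cumulative: 97
Frame 8: STRIKE. 10 + next two rolls (1+2) = 13. Cumulative: 110
Frame 9: OPEN (1+2=3). Cumulative: 113
Frame 10: SPARE. Sum of all frame-10 rolls (5+5+5) = 15. Cumulative: 128

Answer: 128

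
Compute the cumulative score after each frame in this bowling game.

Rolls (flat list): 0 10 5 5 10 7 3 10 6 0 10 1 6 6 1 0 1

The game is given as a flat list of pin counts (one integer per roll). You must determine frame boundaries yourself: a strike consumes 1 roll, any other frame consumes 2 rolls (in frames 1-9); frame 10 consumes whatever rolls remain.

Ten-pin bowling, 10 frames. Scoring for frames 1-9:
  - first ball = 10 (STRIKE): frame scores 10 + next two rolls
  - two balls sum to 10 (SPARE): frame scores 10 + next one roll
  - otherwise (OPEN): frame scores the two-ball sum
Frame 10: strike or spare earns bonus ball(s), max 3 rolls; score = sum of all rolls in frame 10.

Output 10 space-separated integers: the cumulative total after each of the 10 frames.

Answer: 15 35 55 75 91 97 114 121 128 129

Derivation:
Frame 1: SPARE (0+10=10). 10 + next roll (5) = 15. Cumulative: 15
Frame 2: SPARE (5+5=10). 10 + next roll (10) = 20. Cumulative: 35
Frame 3: STRIKE. 10 + next two rolls (7+3) = 20. Cumulative: 55
Frame 4: SPARE (7+3=10). 10 + next roll (10) = 20. Cumulative: 75
Frame 5: STRIKE. 10 + next two rolls (6+0) = 16. Cumulative: 91
Frame 6: OPEN (6+0=6). Cumulative: 97
Frame 7: STRIKE. 10 + next two rolls (1+6) = 17. Cumulative: 114
Frame 8: OPEN (1+6=7). Cumulative: 121
Frame 9: OPEN (6+1=7). Cumulative: 128
Frame 10: OPEN. Sum of all frame-10 rolls (0+1) = 1. Cumulative: 129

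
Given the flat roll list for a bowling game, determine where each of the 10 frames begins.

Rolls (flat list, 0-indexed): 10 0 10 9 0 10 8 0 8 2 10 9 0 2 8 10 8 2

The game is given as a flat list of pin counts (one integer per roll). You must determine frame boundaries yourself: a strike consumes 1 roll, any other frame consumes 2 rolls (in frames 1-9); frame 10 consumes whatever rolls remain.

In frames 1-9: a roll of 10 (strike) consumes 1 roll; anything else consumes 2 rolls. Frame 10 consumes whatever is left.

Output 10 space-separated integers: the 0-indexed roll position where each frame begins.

Frame 1 starts at roll index 0: roll=10 (strike), consumes 1 roll
Frame 2 starts at roll index 1: rolls=0,10 (sum=10), consumes 2 rolls
Frame 3 starts at roll index 3: rolls=9,0 (sum=9), consumes 2 rolls
Frame 4 starts at roll index 5: roll=10 (strike), consumes 1 roll
Frame 5 starts at roll index 6: rolls=8,0 (sum=8), consumes 2 rolls
Frame 6 starts at roll index 8: rolls=8,2 (sum=10), consumes 2 rolls
Frame 7 starts at roll index 10: roll=10 (strike), consumes 1 roll
Frame 8 starts at roll index 11: rolls=9,0 (sum=9), consumes 2 rolls
Frame 9 starts at roll index 13: rolls=2,8 (sum=10), consumes 2 rolls
Frame 10 starts at roll index 15: 3 remaining rolls

Answer: 0 1 3 5 6 8 10 11 13 15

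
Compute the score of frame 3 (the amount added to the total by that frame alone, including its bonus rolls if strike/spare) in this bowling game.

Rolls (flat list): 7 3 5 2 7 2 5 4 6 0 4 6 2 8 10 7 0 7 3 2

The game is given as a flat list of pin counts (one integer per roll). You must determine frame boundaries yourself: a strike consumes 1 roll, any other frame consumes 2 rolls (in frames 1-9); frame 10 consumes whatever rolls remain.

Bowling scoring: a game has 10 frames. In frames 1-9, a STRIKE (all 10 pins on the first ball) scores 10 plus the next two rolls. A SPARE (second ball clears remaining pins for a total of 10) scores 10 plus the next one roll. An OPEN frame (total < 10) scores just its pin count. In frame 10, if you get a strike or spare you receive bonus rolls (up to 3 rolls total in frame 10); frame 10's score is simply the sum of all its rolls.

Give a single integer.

Frame 1: SPARE (7+3=10). 10 + next roll (5) = 15. Cumulative: 15
Frame 2: OPEN (5+2=7). Cumulative: 22
Frame 3: OPEN (7+2=9). Cumulative: 31
Frame 4: OPEN (5+4=9). Cumulative: 40
Frame 5: OPEN (6+0=6). Cumulative: 46

Answer: 9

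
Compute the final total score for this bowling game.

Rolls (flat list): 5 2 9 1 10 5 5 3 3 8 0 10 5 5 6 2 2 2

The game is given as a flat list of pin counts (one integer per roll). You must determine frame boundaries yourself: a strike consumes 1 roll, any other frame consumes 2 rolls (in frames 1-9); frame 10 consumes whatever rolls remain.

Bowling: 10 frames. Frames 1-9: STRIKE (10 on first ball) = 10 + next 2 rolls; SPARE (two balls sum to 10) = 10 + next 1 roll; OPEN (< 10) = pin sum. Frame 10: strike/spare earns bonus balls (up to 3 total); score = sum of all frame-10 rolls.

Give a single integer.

Answer: 122

Derivation:
Frame 1: OPEN (5+2=7). Cumulative: 7
Frame 2: SPARE (9+1=10). 10 + next roll (10) = 20. Cumulative: 27
Frame 3: STRIKE. 10 + next two rolls (5+5) = 20. Cumulative: 47
Frame 4: SPARE (5+5=10). 10 + next roll (3) = 13. Cumulative: 60
Frame 5: OPEN (3+3=6). Cumulative: 66
Frame 6: OPEN (8+0=8). Cumulative: 74
Frame 7: STRIKE. 10 + next two rolls (5+5) = 20. Cumulative: 94
Frame 8: SPARE (5+5=10). 10 + next roll (6) = 16. Cumulative: 110
Frame 9: OPEN (6+2=8). Cumulative: 118
Frame 10: OPEN. Sum of all frame-10 rolls (2+2) = 4. Cumulative: 122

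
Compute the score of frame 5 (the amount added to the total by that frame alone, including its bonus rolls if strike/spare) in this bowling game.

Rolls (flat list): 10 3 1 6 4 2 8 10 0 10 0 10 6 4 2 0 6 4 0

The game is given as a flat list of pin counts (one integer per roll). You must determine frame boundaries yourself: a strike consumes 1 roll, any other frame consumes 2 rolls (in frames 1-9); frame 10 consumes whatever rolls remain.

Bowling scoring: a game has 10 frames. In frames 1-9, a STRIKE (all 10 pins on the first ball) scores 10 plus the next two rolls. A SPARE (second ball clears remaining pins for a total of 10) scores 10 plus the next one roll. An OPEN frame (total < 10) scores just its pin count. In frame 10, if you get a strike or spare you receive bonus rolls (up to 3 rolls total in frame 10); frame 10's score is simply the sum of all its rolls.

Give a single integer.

Frame 1: STRIKE. 10 + next two rolls (3+1) = 14. Cumulative: 14
Frame 2: OPEN (3+1=4). Cumulative: 18
Frame 3: SPARE (6+4=10). 10 + next roll (2) = 12. Cumulative: 30
Frame 4: SPARE (2+8=10). 10 + next roll (10) = 20. Cumulative: 50
Frame 5: STRIKE. 10 + next two rolls (0+10) = 20. Cumulative: 70
Frame 6: SPARE (0+10=10). 10 + next roll (0) = 10. Cumulative: 80
Frame 7: SPARE (0+10=10). 10 + next roll (6) = 16. Cumulative: 96

Answer: 20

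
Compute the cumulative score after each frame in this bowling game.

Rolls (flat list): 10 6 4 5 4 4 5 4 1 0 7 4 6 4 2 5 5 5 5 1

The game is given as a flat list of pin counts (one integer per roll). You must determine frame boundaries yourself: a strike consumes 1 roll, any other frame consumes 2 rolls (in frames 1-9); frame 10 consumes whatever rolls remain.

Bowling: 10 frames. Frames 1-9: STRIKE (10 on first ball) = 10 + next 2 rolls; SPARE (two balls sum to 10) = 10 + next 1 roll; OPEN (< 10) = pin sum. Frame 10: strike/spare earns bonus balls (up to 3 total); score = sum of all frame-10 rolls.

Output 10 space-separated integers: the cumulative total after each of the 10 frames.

Answer: 20 35 44 53 58 65 79 85 100 111

Derivation:
Frame 1: STRIKE. 10 + next two rolls (6+4) = 20. Cumulative: 20
Frame 2: SPARE (6+4=10). 10 + next roll (5) = 15. Cumulative: 35
Frame 3: OPEN (5+4=9). Cumulative: 44
Frame 4: OPEN (4+5=9). Cumulative: 53
Frame 5: OPEN (4+1=5). Cumulative: 58
Frame 6: OPEN (0+7=7). Cumulative: 65
Frame 7: SPARE (4+6=10). 10 + next roll (4) = 14. Cumulative: 79
Frame 8: OPEN (4+2=6). Cumulative: 85
Frame 9: SPARE (5+5=10). 10 + next roll (5) = 15. Cumulative: 100
Frame 10: SPARE. Sum of all frame-10 rolls (5+5+1) = 11. Cumulative: 111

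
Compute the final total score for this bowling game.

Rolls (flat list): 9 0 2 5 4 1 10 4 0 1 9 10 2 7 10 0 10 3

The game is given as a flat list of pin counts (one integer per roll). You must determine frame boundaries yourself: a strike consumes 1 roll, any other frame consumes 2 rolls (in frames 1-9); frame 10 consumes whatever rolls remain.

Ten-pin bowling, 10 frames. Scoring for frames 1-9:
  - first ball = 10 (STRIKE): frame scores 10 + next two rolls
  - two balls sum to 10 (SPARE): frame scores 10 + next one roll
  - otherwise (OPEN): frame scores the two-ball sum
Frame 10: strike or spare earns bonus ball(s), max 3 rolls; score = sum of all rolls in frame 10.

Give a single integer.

Answer: 120

Derivation:
Frame 1: OPEN (9+0=9). Cumulative: 9
Frame 2: OPEN (2+5=7). Cumulative: 16
Frame 3: OPEN (4+1=5). Cumulative: 21
Frame 4: STRIKE. 10 + next two rolls (4+0) = 14. Cumulative: 35
Frame 5: OPEN (4+0=4). Cumulative: 39
Frame 6: SPARE (1+9=10). 10 + next roll (10) = 20. Cumulative: 59
Frame 7: STRIKE. 10 + next two rolls (2+7) = 19. Cumulative: 78
Frame 8: OPEN (2+7=9). Cumulative: 87
Frame 9: STRIKE. 10 + next two rolls (0+10) = 20. Cumulative: 107
Frame 10: SPARE. Sum of all frame-10 rolls (0+10+3) = 13. Cumulative: 120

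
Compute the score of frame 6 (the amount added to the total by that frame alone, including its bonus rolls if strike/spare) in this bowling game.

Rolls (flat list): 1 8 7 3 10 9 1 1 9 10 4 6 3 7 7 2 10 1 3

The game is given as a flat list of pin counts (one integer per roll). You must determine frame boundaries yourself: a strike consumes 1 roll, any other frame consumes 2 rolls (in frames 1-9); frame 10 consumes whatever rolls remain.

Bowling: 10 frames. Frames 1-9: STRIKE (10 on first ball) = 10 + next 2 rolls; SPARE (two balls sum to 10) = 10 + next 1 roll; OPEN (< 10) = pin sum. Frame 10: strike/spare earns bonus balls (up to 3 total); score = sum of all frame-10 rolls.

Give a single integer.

Answer: 20

Derivation:
Frame 1: OPEN (1+8=9). Cumulative: 9
Frame 2: SPARE (7+3=10). 10 + next roll (10) = 20. Cumulative: 29
Frame 3: STRIKE. 10 + next two rolls (9+1) = 20. Cumulative: 49
Frame 4: SPARE (9+1=10). 10 + next roll (1) = 11. Cumulative: 60
Frame 5: SPARE (1+9=10). 10 + next roll (10) = 20. Cumulative: 80
Frame 6: STRIKE. 10 + next two rolls (4+6) = 20. Cumulative: 100
Frame 7: SPARE (4+6=10). 10 + next roll (3) = 13. Cumulative: 113
Frame 8: SPARE (3+7=10). 10 + next roll (7) = 17. Cumulative: 130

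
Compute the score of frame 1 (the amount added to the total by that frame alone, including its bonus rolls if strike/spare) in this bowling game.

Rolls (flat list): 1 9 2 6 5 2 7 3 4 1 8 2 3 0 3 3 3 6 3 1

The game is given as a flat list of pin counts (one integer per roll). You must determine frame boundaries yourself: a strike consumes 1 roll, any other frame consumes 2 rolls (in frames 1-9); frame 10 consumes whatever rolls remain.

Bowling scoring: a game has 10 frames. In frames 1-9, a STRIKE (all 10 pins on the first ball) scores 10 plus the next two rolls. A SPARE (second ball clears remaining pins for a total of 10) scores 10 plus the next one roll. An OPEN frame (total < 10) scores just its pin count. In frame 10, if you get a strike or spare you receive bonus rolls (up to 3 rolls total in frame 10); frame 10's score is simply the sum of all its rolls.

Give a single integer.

Frame 1: SPARE (1+9=10). 10 + next roll (2) = 12. Cumulative: 12
Frame 2: OPEN (2+6=8). Cumulative: 20
Frame 3: OPEN (5+2=7). Cumulative: 27

Answer: 12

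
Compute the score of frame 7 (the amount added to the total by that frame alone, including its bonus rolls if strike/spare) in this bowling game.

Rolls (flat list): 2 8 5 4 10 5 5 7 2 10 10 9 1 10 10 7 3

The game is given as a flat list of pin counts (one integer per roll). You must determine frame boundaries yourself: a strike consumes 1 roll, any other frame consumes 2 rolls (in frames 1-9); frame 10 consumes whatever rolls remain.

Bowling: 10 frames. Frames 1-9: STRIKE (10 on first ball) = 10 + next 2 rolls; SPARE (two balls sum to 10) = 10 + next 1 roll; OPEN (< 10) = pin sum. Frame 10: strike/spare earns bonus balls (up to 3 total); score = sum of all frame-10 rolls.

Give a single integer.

Frame 1: SPARE (2+8=10). 10 + next roll (5) = 15. Cumulative: 15
Frame 2: OPEN (5+4=9). Cumulative: 24
Frame 3: STRIKE. 10 + next two rolls (5+5) = 20. Cumulative: 44
Frame 4: SPARE (5+5=10). 10 + next roll (7) = 17. Cumulative: 61
Frame 5: OPEN (7+2=9). Cumulative: 70
Frame 6: STRIKE. 10 + next two rolls (10+9) = 29. Cumulative: 99
Frame 7: STRIKE. 10 + next two rolls (9+1) = 20. Cumulative: 119
Frame 8: SPARE (9+1=10). 10 + next roll (10) = 20. Cumulative: 139
Frame 9: STRIKE. 10 + next two rolls (10+7) = 27. Cumulative: 166

Answer: 20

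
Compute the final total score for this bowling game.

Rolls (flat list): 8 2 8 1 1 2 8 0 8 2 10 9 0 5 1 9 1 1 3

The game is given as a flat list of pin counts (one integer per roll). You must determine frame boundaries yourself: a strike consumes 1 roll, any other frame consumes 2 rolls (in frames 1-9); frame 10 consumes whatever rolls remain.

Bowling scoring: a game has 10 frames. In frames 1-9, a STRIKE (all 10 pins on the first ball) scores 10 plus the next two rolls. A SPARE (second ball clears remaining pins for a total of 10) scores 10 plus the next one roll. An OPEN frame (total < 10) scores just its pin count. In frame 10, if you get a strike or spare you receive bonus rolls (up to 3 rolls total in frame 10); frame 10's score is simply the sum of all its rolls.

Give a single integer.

Answer: 107

Derivation:
Frame 1: SPARE (8+2=10). 10 + next roll (8) = 18. Cumulative: 18
Frame 2: OPEN (8+1=9). Cumulative: 27
Frame 3: OPEN (1+2=3). Cumulative: 30
Frame 4: OPEN (8+0=8). Cumulative: 38
Frame 5: SPARE (8+2=10). 10 + next roll (10) = 20. Cumulative: 58
Frame 6: STRIKE. 10 + next two rolls (9+0) = 19. Cumulative: 77
Frame 7: OPEN (9+0=9). Cumulative: 86
Frame 8: OPEN (5+1=6). Cumulative: 92
Frame 9: SPARE (9+1=10). 10 + next roll (1) = 11. Cumulative: 103
Frame 10: OPEN. Sum of all frame-10 rolls (1+3) = 4. Cumulative: 107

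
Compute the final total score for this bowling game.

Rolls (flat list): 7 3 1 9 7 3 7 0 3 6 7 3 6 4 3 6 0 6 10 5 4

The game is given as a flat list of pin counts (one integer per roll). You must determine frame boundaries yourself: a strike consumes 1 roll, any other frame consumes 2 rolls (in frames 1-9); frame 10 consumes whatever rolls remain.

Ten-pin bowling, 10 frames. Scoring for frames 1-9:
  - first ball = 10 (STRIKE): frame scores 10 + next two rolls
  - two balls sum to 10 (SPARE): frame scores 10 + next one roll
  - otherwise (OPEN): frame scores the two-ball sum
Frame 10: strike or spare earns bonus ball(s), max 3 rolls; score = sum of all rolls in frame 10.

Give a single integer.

Frame 1: SPARE (7+3=10). 10 + next roll (1) = 11. Cumulative: 11
Frame 2: SPARE (1+9=10). 10 + next roll (7) = 17. Cumulative: 28
Frame 3: SPARE (7+3=10). 10 + next roll (7) = 17. Cumulative: 45
Frame 4: OPEN (7+0=7). Cumulative: 52
Frame 5: OPEN (3+6=9). Cumulative: 61
Frame 6: SPARE (7+3=10). 10 + next roll (6) = 16. Cumulative: 77
Frame 7: SPARE (6+4=10). 10 + next roll (3) = 13. Cumulative: 90
Frame 8: OPEN (3+6=9). Cumulative: 99
Frame 9: OPEN (0+6=6). Cumulative: 105
Frame 10: STRIKE. Sum of all frame-10 rolls (10+5+4) = 19. Cumulative: 124

Answer: 124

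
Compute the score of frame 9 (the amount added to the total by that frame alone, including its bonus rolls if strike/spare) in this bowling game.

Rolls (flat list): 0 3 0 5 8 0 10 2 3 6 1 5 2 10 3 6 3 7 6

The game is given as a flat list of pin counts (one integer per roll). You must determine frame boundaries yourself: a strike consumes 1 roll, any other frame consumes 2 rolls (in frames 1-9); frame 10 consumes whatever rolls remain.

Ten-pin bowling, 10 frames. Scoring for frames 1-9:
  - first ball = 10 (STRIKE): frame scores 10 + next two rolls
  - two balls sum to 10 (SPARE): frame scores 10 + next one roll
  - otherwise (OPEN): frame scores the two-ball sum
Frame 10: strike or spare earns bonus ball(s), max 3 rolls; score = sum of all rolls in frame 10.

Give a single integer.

Frame 1: OPEN (0+3=3). Cumulative: 3
Frame 2: OPEN (0+5=5). Cumulative: 8
Frame 3: OPEN (8+0=8). Cumulative: 16
Frame 4: STRIKE. 10 + next two rolls (2+3) = 15. Cumulative: 31
Frame 5: OPEN (2+3=5). Cumulative: 36
Frame 6: OPEN (6+1=7). Cumulative: 43
Frame 7: OPEN (5+2=7). Cumulative: 50
Frame 8: STRIKE. 10 + next two rolls (3+6) = 19. Cumulative: 69
Frame 9: OPEN (3+6=9). Cumulative: 78
Frame 10: SPARE. Sum of all frame-10 rolls (3+7+6) = 16. Cumulative: 94

Answer: 9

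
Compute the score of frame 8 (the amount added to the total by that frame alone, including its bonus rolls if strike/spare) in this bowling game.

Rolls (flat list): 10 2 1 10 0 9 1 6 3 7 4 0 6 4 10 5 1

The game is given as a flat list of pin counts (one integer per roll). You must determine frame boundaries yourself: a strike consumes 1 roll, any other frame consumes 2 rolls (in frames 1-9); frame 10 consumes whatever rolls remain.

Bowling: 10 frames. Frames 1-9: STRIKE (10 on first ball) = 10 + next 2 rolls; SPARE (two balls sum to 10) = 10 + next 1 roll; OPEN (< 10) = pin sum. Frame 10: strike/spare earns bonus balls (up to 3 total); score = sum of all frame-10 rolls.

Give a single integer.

Answer: 20

Derivation:
Frame 1: STRIKE. 10 + next two rolls (2+1) = 13. Cumulative: 13
Frame 2: OPEN (2+1=3). Cumulative: 16
Frame 3: STRIKE. 10 + next two rolls (0+9) = 19. Cumulative: 35
Frame 4: OPEN (0+9=9). Cumulative: 44
Frame 5: OPEN (1+6=7). Cumulative: 51
Frame 6: SPARE (3+7=10). 10 + next roll (4) = 14. Cumulative: 65
Frame 7: OPEN (4+0=4). Cumulative: 69
Frame 8: SPARE (6+4=10). 10 + next roll (10) = 20. Cumulative: 89
Frame 9: STRIKE. 10 + next two rolls (5+1) = 16. Cumulative: 105
Frame 10: OPEN. Sum of all frame-10 rolls (5+1) = 6. Cumulative: 111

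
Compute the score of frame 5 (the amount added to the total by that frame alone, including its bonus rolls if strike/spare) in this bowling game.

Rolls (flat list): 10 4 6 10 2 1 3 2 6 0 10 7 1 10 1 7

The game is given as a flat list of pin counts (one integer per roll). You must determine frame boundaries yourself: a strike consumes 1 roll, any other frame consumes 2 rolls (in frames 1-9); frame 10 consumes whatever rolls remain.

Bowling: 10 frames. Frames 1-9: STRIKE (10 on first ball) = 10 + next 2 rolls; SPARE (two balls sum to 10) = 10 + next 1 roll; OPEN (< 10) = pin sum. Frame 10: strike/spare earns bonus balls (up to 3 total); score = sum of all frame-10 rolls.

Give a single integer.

Frame 1: STRIKE. 10 + next two rolls (4+6) = 20. Cumulative: 20
Frame 2: SPARE (4+6=10). 10 + next roll (10) = 20. Cumulative: 40
Frame 3: STRIKE. 10 + next two rolls (2+1) = 13. Cumulative: 53
Frame 4: OPEN (2+1=3). Cumulative: 56
Frame 5: OPEN (3+2=5). Cumulative: 61
Frame 6: OPEN (6+0=6). Cumulative: 67
Frame 7: STRIKE. 10 + next two rolls (7+1) = 18. Cumulative: 85

Answer: 5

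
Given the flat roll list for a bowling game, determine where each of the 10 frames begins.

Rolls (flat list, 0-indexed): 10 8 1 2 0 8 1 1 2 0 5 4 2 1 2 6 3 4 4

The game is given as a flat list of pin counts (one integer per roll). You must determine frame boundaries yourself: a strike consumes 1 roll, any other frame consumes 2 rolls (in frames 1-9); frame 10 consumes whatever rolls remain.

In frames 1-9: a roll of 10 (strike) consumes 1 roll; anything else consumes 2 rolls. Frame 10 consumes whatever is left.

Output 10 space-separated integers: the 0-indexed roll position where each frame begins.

Frame 1 starts at roll index 0: roll=10 (strike), consumes 1 roll
Frame 2 starts at roll index 1: rolls=8,1 (sum=9), consumes 2 rolls
Frame 3 starts at roll index 3: rolls=2,0 (sum=2), consumes 2 rolls
Frame 4 starts at roll index 5: rolls=8,1 (sum=9), consumes 2 rolls
Frame 5 starts at roll index 7: rolls=1,2 (sum=3), consumes 2 rolls
Frame 6 starts at roll index 9: rolls=0,5 (sum=5), consumes 2 rolls
Frame 7 starts at roll index 11: rolls=4,2 (sum=6), consumes 2 rolls
Frame 8 starts at roll index 13: rolls=1,2 (sum=3), consumes 2 rolls
Frame 9 starts at roll index 15: rolls=6,3 (sum=9), consumes 2 rolls
Frame 10 starts at roll index 17: 2 remaining rolls

Answer: 0 1 3 5 7 9 11 13 15 17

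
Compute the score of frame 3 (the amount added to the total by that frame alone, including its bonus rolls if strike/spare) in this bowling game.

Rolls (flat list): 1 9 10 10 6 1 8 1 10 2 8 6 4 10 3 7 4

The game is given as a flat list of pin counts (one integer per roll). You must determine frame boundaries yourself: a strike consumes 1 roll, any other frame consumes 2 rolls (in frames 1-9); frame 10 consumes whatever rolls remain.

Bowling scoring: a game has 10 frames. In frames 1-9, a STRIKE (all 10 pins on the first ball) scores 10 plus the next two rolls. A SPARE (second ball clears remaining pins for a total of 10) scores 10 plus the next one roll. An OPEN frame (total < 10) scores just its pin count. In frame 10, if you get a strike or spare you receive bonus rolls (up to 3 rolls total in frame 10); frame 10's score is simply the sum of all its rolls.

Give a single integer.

Answer: 17

Derivation:
Frame 1: SPARE (1+9=10). 10 + next roll (10) = 20. Cumulative: 20
Frame 2: STRIKE. 10 + next two rolls (10+6) = 26. Cumulative: 46
Frame 3: STRIKE. 10 + next two rolls (6+1) = 17. Cumulative: 63
Frame 4: OPEN (6+1=7). Cumulative: 70
Frame 5: OPEN (8+1=9). Cumulative: 79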